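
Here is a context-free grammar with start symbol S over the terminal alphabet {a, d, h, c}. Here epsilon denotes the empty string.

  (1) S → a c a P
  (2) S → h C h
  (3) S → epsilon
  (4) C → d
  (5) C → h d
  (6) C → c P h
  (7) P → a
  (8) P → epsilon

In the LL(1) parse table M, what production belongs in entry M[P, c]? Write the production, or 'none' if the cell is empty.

FIRST(S) = {epsilon, a, h}
FIRST(C) = {c, d, h}
FIRST(P) = {epsilon, a}
FOLLOW(S) includes $ since S is the start symbol.
FOLLOW(S): S appears on no right-hand side. Thus FOLLOW(S) = {$}.
FOLLOW(P): in S→a c a P, the suffix after P is empty, so FOLLOW(P) ⊇ FOLLOW(S) = {$}; in C→c P h, P is followed by h with FIRST {h}. Thus FOLLOW(P) = {$, h}.
For P → a: FIRST(a) = {a}, so it goes in M[P, t] for t ∈ {a}.
For P → epsilon: FIRST(epsilon) = {epsilon}, so it goes in M[P, t] for t ∈ {}; since epsilon ∈ FIRST, also for every t ∈ FOLLOW(P) = {$, h}.
None of these place a production in M[P, c].

none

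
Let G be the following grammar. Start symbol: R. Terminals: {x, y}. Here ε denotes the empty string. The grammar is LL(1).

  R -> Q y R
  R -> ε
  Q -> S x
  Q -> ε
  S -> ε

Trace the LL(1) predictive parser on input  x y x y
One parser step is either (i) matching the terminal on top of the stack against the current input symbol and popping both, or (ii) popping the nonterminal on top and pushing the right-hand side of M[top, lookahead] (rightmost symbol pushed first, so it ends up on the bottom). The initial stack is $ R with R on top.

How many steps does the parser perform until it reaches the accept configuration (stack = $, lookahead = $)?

11

      Stack      Input      Action
   1  $ R        x y x y $  expand R -> Q y R
   2  $ R y Q    x y x y $  expand Q -> S x
   3  $ R y x S  x y x y $  expand S -> ε
   4  $ R y x    x y x y $  match x
   5  $ R y      y x y $    match y
   6  $ R        x y $      expand R -> Q y R
   7  $ R y Q    x y $      expand Q -> S x
   8  $ R y x S  x y $      expand S -> ε
   9  $ R y x    x y $      match x
  10  $ R y      y $        match y
  11  $ R        $          expand R -> ε
Accept reached after 11 steps.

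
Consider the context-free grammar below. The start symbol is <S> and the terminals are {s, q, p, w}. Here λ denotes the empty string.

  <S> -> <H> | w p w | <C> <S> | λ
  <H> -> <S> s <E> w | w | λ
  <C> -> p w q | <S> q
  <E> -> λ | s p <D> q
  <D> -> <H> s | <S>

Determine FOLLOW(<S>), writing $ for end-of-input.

{$, q, s}

FIRST(<E>) = {λ, s}
FIRST(<S>) = {λ, p, q, s, w}  (via <H>, <C> <S>)
FIRST(<H>) = {λ, p, q, s, w}  (via <S> s <E> w)
FIRST(<C>) = {p, q, s, w}  (via <S> q)
FIRST(<D>) = {λ, p, q, s, w}  (via <H> s, <S>)
FOLLOW(<S>) includes $ since <S> is the start symbol.
FOLLOW(<E>): in <H>-><S> s <E> w, <E> is followed by w with FIRST {w}. Thus FOLLOW(<E>) = {w}.
FOLLOW(<D>): in <E>->s p <D> q, <D> is followed by q with FIRST {q}. Thus FOLLOW(<D>) = {q}.
FOLLOW(<S>): in <S>-><C> <S>, the suffix after <S> is empty (adds nothing new); in <H>-><S> s <E> w, <S> is followed by s <E> w with FIRST {s}; in <C>-><S> q, <S> is followed by q with FIRST {q}; in <D>-><S>, the suffix after <S> is empty, so FOLLOW(<S>) ⊇ FOLLOW(<D>) = {q}. Thus FOLLOW(<S>) = {$, q, s}.
FOLLOW(<H>): in <S>-><H>, the suffix after <H> is empty, so FOLLOW(<H>) ⊇ FOLLOW(<S>) = {$, q, s}; in <D>-><H> s, <H> is followed by s with FIRST {s}. Thus FOLLOW(<H>) = {$, q, s}.
FOLLOW(<C>): in <S>-><C> <S>, <C> is followed by <S> with FIRST {λ, p, q, s, w}; in <S>-><C> <S>, the suffix after <C> is nullable, so FOLLOW(<C>) ⊇ FOLLOW(<S>) = {$, q, s}. Thus FOLLOW(<C>) = {$, p, q, s, w}.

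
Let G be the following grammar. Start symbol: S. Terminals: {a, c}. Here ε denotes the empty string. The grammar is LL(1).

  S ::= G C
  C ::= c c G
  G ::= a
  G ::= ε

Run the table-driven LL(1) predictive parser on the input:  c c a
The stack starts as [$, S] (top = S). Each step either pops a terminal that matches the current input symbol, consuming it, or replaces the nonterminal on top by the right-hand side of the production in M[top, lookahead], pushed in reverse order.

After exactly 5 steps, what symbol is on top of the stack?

G

step 1: stack=$ S  input=c c a $  — expand S ::= G C
step 2: stack=$ C G  input=c c a $  — expand G ::= ε
step 3: stack=$ C  input=c c a $  — expand C ::= c c G
step 4: stack=$ G c c  input=c c a $  — match c
step 5: stack=$ G c  input=c a $  — match c
Stack after step 5: $ G (top = G).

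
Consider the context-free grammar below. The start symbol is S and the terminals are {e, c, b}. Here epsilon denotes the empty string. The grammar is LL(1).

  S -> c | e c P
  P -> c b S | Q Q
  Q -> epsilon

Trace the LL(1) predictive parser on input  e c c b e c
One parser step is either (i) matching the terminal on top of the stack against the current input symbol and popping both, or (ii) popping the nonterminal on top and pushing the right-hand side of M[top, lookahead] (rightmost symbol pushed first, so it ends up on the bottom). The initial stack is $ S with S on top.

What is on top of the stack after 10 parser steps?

Q

step 1: stack=$ S  input=e c c b e c $  — expand S -> e c P
step 2: stack=$ P c e  input=e c c b e c $  — match e
step 3: stack=$ P c  input=c c b e c $  — match c
step 4: stack=$ P  input=c b e c $  — expand P -> c b S
step 5: stack=$ S b c  input=c b e c $  — match c
step 6: stack=$ S b  input=b e c $  — match b
step 7: stack=$ S  input=e c $  — expand S -> e c P
step 8: stack=$ P c e  input=e c $  — match e
step 9: stack=$ P c  input=c $  — match c
step 10: stack=$ P  input=$  — expand P -> Q Q
Stack after step 10: $ Q Q (top = Q).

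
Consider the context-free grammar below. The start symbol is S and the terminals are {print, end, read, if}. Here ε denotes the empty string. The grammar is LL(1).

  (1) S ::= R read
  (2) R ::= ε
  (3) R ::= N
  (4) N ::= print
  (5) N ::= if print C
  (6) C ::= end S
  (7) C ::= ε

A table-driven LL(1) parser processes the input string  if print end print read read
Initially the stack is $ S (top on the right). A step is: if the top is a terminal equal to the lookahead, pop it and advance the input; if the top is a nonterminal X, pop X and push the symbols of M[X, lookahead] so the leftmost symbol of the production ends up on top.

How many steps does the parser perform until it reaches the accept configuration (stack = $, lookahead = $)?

13

step 1: stack=$ S  input=if print end print read read $  — expand S ::= R read
step 2: stack=$ read R  input=if print end print read read $  — expand R ::= N
step 3: stack=$ read N  input=if print end print read read $  — expand N ::= if print C
step 4: stack=$ read C print if  input=if print end print read read $  — match if
step 5: stack=$ read C print  input=print end print read read $  — match print
step 6: stack=$ read C  input=end print read read $  — expand C ::= end S
step 7: stack=$ read S end  input=end print read read $  — match end
step 8: stack=$ read S  input=print read read $  — expand S ::= R read
step 9: stack=$ read read R  input=print read read $  — expand R ::= N
step 10: stack=$ read read N  input=print read read $  — expand N ::= print
step 11: stack=$ read read print  input=print read read $  — match print
step 12: stack=$ read read  input=read read $  — match read
step 13: stack=$ read  input=read $  — match read
Accept reached after 13 steps.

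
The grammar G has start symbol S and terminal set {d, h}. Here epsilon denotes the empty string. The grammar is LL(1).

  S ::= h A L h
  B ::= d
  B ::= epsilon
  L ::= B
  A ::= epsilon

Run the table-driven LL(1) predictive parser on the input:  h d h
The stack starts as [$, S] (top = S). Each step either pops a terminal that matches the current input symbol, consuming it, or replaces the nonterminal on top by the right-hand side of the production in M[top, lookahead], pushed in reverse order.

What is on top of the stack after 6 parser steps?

step 1: stack=$ S  input=h d h $  — expand S ::= h A L h
step 2: stack=$ h L A h  input=h d h $  — match h
step 3: stack=$ h L A  input=d h $  — expand A ::= epsilon
step 4: stack=$ h L  input=d h $  — expand L ::= B
step 5: stack=$ h B  input=d h $  — expand B ::= d
step 6: stack=$ h d  input=d h $  — match d
Stack after step 6: $ h (top = h).

h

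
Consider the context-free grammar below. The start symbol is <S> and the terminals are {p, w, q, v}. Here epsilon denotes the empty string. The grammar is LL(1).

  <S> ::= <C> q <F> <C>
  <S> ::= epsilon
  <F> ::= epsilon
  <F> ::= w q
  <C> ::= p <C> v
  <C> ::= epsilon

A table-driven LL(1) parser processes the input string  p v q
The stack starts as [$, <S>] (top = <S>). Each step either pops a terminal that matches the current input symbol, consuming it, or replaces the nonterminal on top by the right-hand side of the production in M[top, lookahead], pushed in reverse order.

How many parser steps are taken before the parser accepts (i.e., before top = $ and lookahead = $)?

step 1: stack=$ <S>  input=p v q $  — expand <S> ::= <C> q <F> <C>
step 2: stack=$ <C> <F> q <C>  input=p v q $  — expand <C> ::= p <C> v
step 3: stack=$ <C> <F> q v <C> p  input=p v q $  — match p
step 4: stack=$ <C> <F> q v <C>  input=v q $  — expand <C> ::= epsilon
step 5: stack=$ <C> <F> q v  input=v q $  — match v
step 6: stack=$ <C> <F> q  input=q $  — match q
step 7: stack=$ <C> <F>  input=$  — expand <F> ::= epsilon
step 8: stack=$ <C>  input=$  — expand <C> ::= epsilon
Accept reached after 8 steps.

8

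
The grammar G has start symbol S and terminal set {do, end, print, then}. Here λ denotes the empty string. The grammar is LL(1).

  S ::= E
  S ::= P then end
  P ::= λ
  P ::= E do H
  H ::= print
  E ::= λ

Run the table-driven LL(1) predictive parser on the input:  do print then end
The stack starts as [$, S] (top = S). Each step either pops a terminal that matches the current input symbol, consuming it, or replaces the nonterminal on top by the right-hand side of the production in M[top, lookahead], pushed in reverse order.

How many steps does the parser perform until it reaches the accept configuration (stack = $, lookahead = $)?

8

     Stack              Input                Action
  1  $ S                do print then end $  expand S ::= P then end
  2  $ end then P       do print then end $  expand P ::= E do H
  3  $ end then H do E  do print then end $  expand E ::= λ
  4  $ end then H do    do print then end $  match do
  5  $ end then H       print then end $     expand H ::= print
  6  $ end then print   print then end $     match print
  7  $ end then         then end $           match then
  8  $ end              end $                match end
Accept reached after 8 steps.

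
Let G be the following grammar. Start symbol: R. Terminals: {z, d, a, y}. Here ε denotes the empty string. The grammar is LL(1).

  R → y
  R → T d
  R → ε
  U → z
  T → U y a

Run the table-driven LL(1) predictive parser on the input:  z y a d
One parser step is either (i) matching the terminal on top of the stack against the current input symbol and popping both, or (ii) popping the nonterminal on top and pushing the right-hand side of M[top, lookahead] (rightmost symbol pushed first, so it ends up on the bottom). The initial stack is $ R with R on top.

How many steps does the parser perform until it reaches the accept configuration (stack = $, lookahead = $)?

step 1: stack=$ R  input=z y a d $  — expand R → T d
step 2: stack=$ d T  input=z y a d $  — expand T → U y a
step 3: stack=$ d a y U  input=z y a d $  — expand U → z
step 4: stack=$ d a y z  input=z y a d $  — match z
step 5: stack=$ d a y  input=y a d $  — match y
step 6: stack=$ d a  input=a d $  — match a
step 7: stack=$ d  input=d $  — match d
Accept reached after 7 steps.

7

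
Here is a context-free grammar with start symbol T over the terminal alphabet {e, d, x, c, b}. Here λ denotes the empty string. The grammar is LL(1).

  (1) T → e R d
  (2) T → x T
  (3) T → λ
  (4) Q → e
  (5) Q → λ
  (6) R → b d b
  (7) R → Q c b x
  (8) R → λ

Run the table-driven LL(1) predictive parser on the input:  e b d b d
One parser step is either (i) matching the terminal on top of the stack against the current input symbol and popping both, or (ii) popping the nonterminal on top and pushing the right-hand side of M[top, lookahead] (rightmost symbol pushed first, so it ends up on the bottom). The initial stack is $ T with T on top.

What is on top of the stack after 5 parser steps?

step 1: stack=$ T  input=e b d b d $  — expand T → e R d
step 2: stack=$ d R e  input=e b d b d $  — match e
step 3: stack=$ d R  input=b d b d $  — expand R → b d b
step 4: stack=$ d b d b  input=b d b d $  — match b
step 5: stack=$ d b d  input=d b d $  — match d
Stack after step 5: $ d b (top = b).

b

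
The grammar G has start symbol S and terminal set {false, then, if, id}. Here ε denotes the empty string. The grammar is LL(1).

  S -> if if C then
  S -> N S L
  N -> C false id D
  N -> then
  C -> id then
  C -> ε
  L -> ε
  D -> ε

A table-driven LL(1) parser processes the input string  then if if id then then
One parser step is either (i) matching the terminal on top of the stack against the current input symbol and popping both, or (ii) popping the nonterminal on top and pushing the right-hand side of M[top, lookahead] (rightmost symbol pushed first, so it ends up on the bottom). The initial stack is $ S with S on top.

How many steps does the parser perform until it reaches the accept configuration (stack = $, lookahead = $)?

11

      Stack             Input                      Action
   1  $ S               then if if id then then $  expand S -> N S L
   2  $ L S N           then if if id then then $  expand N -> then
   3  $ L S then        then if if id then then $  match then
   4  $ L S             if if id then then $       expand S -> if if C then
   5  $ L then C if if  if if id then then $       match if
   6  $ L then C if     if id then then $          match if
   7  $ L then C        id then then $             expand C -> id then
   8  $ L then then id  id then then $             match id
   9  $ L then then     then then $                match then
  10  $ L then          then $                     match then
  11  $ L               $                          expand L -> ε
Accept reached after 11 steps.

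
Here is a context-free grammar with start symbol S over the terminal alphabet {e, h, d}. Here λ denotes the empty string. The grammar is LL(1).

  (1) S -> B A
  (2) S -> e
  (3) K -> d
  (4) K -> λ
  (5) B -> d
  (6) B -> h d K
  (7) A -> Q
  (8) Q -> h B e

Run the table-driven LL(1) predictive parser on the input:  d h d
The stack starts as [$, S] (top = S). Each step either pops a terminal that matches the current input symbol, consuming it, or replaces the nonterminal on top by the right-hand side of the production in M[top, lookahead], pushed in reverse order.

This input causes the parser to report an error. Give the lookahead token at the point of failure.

$

step 1: stack=$ S  input=d h d $  — expand S -> B A
step 2: stack=$ A B  input=d h d $  — expand B -> d
step 3: stack=$ A d  input=d h d $  — match d
step 4: stack=$ A  input=h d $  — expand A -> Q
step 5: stack=$ Q  input=h d $  — expand Q -> h B e
step 6: stack=$ e B h  input=h d $  — match h
step 7: stack=$ e B  input=d $  — expand B -> d
step 8: stack=$ e d  input=d $  — match d
step 9: stack=$ e  input=$  — error: top is terminal e but lookahead is $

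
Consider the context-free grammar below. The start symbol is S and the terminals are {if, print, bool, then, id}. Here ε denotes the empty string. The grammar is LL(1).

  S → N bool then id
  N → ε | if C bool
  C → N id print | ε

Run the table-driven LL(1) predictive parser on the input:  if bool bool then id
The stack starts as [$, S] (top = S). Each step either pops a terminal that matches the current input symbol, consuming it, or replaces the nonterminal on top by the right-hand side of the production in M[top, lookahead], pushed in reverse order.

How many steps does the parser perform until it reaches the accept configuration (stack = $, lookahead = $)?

step 1: stack=$ S  input=if bool bool then id $  — expand S → N bool then id
step 2: stack=$ id then bool N  input=if bool bool then id $  — expand N → if C bool
step 3: stack=$ id then bool bool C if  input=if bool bool then id $  — match if
step 4: stack=$ id then bool bool C  input=bool bool then id $  — expand C → ε
step 5: stack=$ id then bool bool  input=bool bool then id $  — match bool
step 6: stack=$ id then bool  input=bool then id $  — match bool
step 7: stack=$ id then  input=then id $  — match then
step 8: stack=$ id  input=id $  — match id
Accept reached after 8 steps.

8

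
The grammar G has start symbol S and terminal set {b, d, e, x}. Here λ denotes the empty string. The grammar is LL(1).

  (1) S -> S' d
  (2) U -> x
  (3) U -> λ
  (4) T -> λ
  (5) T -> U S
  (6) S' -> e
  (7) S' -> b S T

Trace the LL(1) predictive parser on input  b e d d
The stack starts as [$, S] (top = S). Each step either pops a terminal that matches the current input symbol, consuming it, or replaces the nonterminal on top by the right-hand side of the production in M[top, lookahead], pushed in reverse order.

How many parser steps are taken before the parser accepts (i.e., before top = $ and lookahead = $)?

9

     Stack       Input      Action
  1  $ S         b e d d $  expand S -> S' d
  2  $ d S'      b e d d $  expand S' -> b S T
  3  $ d T S b   b e d d $  match b
  4  $ d T S     e d d $    expand S -> S' d
  5  $ d T d S'  e d d $    expand S' -> e
  6  $ d T d e   e d d $    match e
  7  $ d T d     d d $      match d
  8  $ d T       d $        expand T -> λ
  9  $ d         d $        match d
Accept reached after 9 steps.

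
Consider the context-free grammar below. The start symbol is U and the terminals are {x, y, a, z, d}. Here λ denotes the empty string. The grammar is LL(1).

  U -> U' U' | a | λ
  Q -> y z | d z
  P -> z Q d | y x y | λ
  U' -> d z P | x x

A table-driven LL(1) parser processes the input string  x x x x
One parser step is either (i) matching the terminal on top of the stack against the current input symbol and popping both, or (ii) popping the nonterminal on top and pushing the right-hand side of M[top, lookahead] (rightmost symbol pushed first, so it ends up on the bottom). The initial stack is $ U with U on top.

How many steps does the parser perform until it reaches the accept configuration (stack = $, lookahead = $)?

7

step 1: stack=$ U  input=x x x x $  — expand U -> U' U'
step 2: stack=$ U' U'  input=x x x x $  — expand U' -> x x
step 3: stack=$ U' x x  input=x x x x $  — match x
step 4: stack=$ U' x  input=x x x $  — match x
step 5: stack=$ U'  input=x x $  — expand U' -> x x
step 6: stack=$ x x  input=x x $  — match x
step 7: stack=$ x  input=x $  — match x
Accept reached after 7 steps.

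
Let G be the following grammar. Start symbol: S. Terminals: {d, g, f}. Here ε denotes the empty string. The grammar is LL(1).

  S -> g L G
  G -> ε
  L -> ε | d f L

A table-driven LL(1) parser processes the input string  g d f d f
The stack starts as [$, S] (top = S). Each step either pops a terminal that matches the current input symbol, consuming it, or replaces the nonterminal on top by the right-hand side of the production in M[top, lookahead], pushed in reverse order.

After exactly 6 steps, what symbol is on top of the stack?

     Stack      Input        Action
  1  $ S        g d f d f $  expand S -> g L G
  2  $ G L g    g d f d f $  match g
  3  $ G L      d f d f $    expand L -> d f L
  4  $ G L f d  d f d f $    match d
  5  $ G L f    f d f $      match f
  6  $ G L      d f $        expand L -> d f L
Stack after step 6: $ G L f d (top = d).

d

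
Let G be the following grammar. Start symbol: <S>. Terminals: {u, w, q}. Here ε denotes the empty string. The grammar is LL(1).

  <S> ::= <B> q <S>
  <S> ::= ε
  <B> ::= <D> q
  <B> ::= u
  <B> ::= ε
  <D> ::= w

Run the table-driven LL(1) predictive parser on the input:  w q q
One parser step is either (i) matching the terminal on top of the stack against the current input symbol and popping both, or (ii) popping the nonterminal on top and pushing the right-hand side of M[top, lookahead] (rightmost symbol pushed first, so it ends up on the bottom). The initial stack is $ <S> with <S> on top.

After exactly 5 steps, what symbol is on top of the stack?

q

step 1: stack=$ <S>  input=w q q $  — expand <S> ::= <B> q <S>
step 2: stack=$ <S> q <B>  input=w q q $  — expand <B> ::= <D> q
step 3: stack=$ <S> q q <D>  input=w q q $  — expand <D> ::= w
step 4: stack=$ <S> q q w  input=w q q $  — match w
step 5: stack=$ <S> q q  input=q q $  — match q
Stack after step 5: $ <S> q (top = q).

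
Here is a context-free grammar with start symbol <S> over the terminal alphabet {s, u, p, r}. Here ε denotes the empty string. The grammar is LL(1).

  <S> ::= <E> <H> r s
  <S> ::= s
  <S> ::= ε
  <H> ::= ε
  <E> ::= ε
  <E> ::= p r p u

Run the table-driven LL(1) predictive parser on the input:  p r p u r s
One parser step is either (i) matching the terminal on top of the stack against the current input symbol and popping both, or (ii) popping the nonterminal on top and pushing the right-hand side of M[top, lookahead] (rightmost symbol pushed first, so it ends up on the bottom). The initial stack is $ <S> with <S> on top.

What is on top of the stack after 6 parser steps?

<H>

     Stack              Input          Action
  1  $ <S>              p r p u r s $  expand <S> ::= <E> <H> r s
  2  $ s r <H> <E>      p r p u r s $  expand <E> ::= p r p u
  3  $ s r <H> u p r p  p r p u r s $  match p
  4  $ s r <H> u p r    r p u r s $    match r
  5  $ s r <H> u p      p u r s $      match p
  6  $ s r <H> u        u r s $        match u
Stack after step 6: $ s r <H> (top = <H>).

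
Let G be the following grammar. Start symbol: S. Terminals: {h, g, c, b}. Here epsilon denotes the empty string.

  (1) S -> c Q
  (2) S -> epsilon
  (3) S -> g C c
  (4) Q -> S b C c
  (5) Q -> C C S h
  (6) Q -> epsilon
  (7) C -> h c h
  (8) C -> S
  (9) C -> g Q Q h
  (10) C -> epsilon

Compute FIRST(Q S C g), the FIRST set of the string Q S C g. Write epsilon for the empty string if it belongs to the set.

FIRST(S) = {epsilon, c, g}
FIRST(C) = {epsilon, c, g, h}  (via S)
FIRST(Q) = {epsilon, b, c, g, h}  (via S b C c, C C S h)
FIRST(Q S C g): take FIRST of each symbol in turn, carrying on past any symbol whose FIRST contains epsilon; result {b, c, g, h}.

{b, c, g, h}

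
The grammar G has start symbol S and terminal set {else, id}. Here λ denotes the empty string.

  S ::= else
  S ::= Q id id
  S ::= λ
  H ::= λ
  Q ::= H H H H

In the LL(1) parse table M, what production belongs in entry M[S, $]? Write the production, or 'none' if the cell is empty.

S ::= λ

FIRST(H) = {λ}
FIRST(Q) = {λ}  (via H H H H)
FIRST(S) = {λ, else, id}  (via Q id id)
FOLLOW(S) includes $ since S is the start symbol.
FOLLOW(S): S appears on no right-hand side. Thus FOLLOW(S) = {$}.
For S ::= else: FIRST(else) = {else}, so it goes in M[S, t] for t ∈ {else}.
For S ::= Q id id: FIRST(Q id id) = {id}, so it goes in M[S, t] for t ∈ {id}.
For S ::= λ: FIRST(λ) = {λ}, so it goes in M[S, t] for t ∈ {}; since λ ∈ FIRST, also for every t ∈ FOLLOW(S) = {$}.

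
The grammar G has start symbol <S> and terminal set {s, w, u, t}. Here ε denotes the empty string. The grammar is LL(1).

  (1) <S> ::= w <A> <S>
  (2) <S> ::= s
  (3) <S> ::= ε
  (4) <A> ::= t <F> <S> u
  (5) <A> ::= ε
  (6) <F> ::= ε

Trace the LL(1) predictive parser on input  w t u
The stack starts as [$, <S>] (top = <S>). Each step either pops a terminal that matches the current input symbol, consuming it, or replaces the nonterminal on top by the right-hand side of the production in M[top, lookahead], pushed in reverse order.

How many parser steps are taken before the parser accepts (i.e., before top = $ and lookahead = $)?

step 1: stack=$ <S>  input=w t u $  — expand <S> ::= w <A> <S>
step 2: stack=$ <S> <A> w  input=w t u $  — match w
step 3: stack=$ <S> <A>  input=t u $  — expand <A> ::= t <F> <S> u
step 4: stack=$ <S> u <S> <F> t  input=t u $  — match t
step 5: stack=$ <S> u <S> <F>  input=u $  — expand <F> ::= ε
step 6: stack=$ <S> u <S>  input=u $  — expand <S> ::= ε
step 7: stack=$ <S> u  input=u $  — match u
step 8: stack=$ <S>  input=$  — expand <S> ::= ε
Accept reached after 8 steps.

8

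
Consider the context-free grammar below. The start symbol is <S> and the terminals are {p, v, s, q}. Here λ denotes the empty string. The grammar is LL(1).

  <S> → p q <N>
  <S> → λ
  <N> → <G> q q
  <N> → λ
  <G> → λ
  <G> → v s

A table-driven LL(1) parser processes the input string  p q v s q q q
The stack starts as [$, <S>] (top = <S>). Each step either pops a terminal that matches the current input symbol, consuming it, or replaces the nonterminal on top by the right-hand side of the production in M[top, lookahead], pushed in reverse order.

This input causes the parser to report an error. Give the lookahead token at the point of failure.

q

      Stack      Input            Action
   1  $ <S>      p q v s q q q $  expand <S> → p q <N>
   2  $ <N> q p  p q v s q q q $  match p
   3  $ <N> q    q v s q q q $    match q
   4  $ <N>      v s q q q $      expand <N> → <G> q q
   5  $ q q <G>  v s q q q $      expand <G> → v s
   6  $ q q s v  v s q q q $      match v
   7  $ q q s    s q q q $        match s
   8  $ q q      q q q $          match q
   9  $ q        q q $            match q
  10  $          q $              error: stack empty but input remains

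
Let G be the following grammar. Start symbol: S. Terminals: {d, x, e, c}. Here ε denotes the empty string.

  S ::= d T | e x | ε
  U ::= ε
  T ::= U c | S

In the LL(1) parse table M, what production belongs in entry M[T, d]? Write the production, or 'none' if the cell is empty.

T ::= S

FIRST(S) = {ε, d, e}
FIRST(U) = {ε}
FIRST(T) = {ε, c, d, e}  (via U c, S)
FOLLOW(S) includes $ since S is the start symbol.
FOLLOW(S): in T::=S, the suffix after S is empty, so FOLLOW(S) ⊇ FOLLOW(T) = {$}. Thus FOLLOW(S) = {$}.
FOLLOW(T): in S::=d T, the suffix after T is empty, so FOLLOW(T) ⊇ FOLLOW(S) = {$}. Thus FOLLOW(T) = {$}.
For T ::= U c: FIRST(U c) = {c}, so it goes in M[T, t] for t ∈ {c}.
For T ::= S: FIRST(S) = {ε, d, e}, so it goes in M[T, t] for t ∈ {d, e}; since ε ∈ FIRST, also for every t ∈ FOLLOW(T) = {$}.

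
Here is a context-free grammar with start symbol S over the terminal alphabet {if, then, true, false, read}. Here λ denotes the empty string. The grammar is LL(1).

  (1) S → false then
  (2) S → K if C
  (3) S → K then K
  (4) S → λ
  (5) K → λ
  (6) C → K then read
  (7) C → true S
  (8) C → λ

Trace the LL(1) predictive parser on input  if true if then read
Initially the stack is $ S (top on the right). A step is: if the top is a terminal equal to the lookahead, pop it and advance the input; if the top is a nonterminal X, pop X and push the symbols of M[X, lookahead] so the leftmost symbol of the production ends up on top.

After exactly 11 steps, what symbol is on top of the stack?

step 1: stack=$ S  input=if true if then read $  — expand S → K if C
step 2: stack=$ C if K  input=if true if then read $  — expand K → λ
step 3: stack=$ C if  input=if true if then read $  — match if
step 4: stack=$ C  input=true if then read $  — expand C → true S
step 5: stack=$ S true  input=true if then read $  — match true
step 6: stack=$ S  input=if then read $  — expand S → K if C
step 7: stack=$ C if K  input=if then read $  — expand K → λ
step 8: stack=$ C if  input=if then read $  — match if
step 9: stack=$ C  input=then read $  — expand C → K then read
step 10: stack=$ read then K  input=then read $  — expand K → λ
step 11: stack=$ read then  input=then read $  — match then
Stack after step 11: $ read (top = read).

read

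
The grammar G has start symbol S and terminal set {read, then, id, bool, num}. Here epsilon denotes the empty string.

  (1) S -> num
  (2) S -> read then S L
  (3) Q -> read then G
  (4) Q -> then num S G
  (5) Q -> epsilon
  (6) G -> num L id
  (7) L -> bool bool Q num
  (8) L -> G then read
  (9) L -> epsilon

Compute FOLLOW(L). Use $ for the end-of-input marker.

FIRST(S) = {num, read}
FIRST(Q) = {epsilon, read, then}
FIRST(G) = {num}
FIRST(L) = {epsilon, bool, num}  (via G then read)
FOLLOW(S) includes $ since S is the start symbol.
FOLLOW(S): in S->read then S L, S is followed by L with FIRST {epsilon, bool, num}; in S->read then S L, the suffix after S is nullable (adds nothing new); in Q->then num S G, S is followed by G with FIRST {num}. Thus FOLLOW(S) = {$, bool, num}.
FOLLOW(Q): in L->bool bool Q num, Q is followed by num with FIRST {num}. Thus FOLLOW(Q) = {num}.
FOLLOW(G): in Q->read then G, the suffix after G is empty, so FOLLOW(G) ⊇ FOLLOW(Q) = {num}; in Q->then num S G, the suffix after G is empty, so FOLLOW(G) ⊇ FOLLOW(Q) = {num}; in L->G then read, G is followed by then read with FIRST {then}. Thus FOLLOW(G) = {num, then}.
FOLLOW(L): in S->read then S L, the suffix after L is empty, so FOLLOW(L) ⊇ FOLLOW(S) = {$, bool, num}; in G->num L id, L is followed by id with FIRST {id}. Thus FOLLOW(L) = {$, bool, id, num}.

{$, bool, id, num}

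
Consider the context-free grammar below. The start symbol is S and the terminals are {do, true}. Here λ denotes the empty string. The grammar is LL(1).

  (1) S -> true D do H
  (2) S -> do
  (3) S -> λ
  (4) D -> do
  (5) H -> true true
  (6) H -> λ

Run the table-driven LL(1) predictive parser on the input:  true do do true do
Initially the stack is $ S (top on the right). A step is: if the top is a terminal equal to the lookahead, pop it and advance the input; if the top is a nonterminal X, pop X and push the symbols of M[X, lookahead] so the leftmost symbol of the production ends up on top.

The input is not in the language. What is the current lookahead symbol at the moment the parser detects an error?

     Stack          Input                 Action
  1  $ S            true do do true do $  expand S -> true D do H
  2  $ H do D true  true do do true do $  match true
  3  $ H do D       do do true do $       expand D -> do
  4  $ H do do      do do true do $       match do
  5  $ H do         do true do $          match do
  6  $ H            true do $             expand H -> true true
  7  $ true true    true do $             match true
  8  $ true         do $                  error: top is terminal true but lookahead is do

do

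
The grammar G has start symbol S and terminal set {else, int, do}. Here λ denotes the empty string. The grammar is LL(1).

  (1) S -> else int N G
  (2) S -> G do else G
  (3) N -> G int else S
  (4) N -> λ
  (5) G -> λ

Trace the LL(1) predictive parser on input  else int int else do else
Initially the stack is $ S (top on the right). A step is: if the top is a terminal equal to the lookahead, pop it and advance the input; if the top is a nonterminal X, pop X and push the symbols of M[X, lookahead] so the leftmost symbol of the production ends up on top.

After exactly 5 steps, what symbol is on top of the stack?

     Stack             Input                        Action
  1  $ S               else int int else do else $  expand S -> else int N G
  2  $ G N int else    else int int else do else $  match else
  3  $ G N int         int int else do else $       match int
  4  $ G N             int else do else $           expand N -> G int else S
  5  $ G S else int G  int else do else $           expand G -> λ
Stack after step 5: $ G S else int (top = int).

int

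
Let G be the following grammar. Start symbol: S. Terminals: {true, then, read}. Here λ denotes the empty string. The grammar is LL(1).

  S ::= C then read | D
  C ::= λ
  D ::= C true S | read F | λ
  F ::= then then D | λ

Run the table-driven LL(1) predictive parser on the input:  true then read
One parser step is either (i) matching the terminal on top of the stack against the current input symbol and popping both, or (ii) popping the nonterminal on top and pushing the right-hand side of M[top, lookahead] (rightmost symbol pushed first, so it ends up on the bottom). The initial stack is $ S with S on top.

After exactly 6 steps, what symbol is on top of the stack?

     Stack          Input             Action
  1  $ S            true then read $  expand S ::= D
  2  $ D            true then read $  expand D ::= C true S
  3  $ S true C     true then read $  expand C ::= λ
  4  $ S true       true then read $  match true
  5  $ S            then read $       expand S ::= C then read
  6  $ read then C  then read $       expand C ::= λ
Stack after step 6: $ read then (top = then).

then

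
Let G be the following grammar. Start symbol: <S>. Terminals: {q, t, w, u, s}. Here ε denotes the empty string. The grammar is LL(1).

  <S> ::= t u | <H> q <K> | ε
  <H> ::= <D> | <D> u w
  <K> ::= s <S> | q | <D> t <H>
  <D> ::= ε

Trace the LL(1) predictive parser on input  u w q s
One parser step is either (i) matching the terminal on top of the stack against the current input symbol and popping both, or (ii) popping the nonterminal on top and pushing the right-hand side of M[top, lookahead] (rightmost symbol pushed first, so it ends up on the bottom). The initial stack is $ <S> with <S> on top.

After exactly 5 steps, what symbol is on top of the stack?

q

step 1: stack=$ <S>  input=u w q s $  — expand <S> ::= <H> q <K>
step 2: stack=$ <K> q <H>  input=u w q s $  — expand <H> ::= <D> u w
step 3: stack=$ <K> q w u <D>  input=u w q s $  — expand <D> ::= ε
step 4: stack=$ <K> q w u  input=u w q s $  — match u
step 5: stack=$ <K> q w  input=w q s $  — match w
Stack after step 5: $ <K> q (top = q).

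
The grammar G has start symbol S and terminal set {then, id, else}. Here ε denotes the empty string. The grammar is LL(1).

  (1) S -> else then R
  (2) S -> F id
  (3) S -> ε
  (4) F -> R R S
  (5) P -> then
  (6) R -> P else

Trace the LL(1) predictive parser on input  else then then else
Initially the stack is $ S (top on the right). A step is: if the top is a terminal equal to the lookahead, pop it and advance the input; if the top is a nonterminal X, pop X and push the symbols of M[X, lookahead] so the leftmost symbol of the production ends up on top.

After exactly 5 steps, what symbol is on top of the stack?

step 1: stack=$ S  input=else then then else $  — expand S -> else then R
step 2: stack=$ R then else  input=else then then else $  — match else
step 3: stack=$ R then  input=then then else $  — match then
step 4: stack=$ R  input=then else $  — expand R -> P else
step 5: stack=$ else P  input=then else $  — expand P -> then
Stack after step 5: $ else then (top = then).

then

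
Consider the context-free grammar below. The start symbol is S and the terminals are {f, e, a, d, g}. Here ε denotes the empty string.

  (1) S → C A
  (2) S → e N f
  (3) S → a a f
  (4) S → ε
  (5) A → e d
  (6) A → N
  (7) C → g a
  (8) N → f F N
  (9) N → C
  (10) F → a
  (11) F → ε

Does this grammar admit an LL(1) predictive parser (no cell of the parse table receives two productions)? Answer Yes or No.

Yes

FIRST(S) = {ε, a, e, g}
FIRST(A) = {e, f, g}
FIRST(C) = {g}
FIRST(N) = {f, g}
FIRST(F) = {ε, a}
FOLLOW(S) = {$}
FOLLOW(A) = {$}
FOLLOW(C) = {$, e, f, g}
FOLLOW(N) = {$, f}
FOLLOW(F) = {f, g}
Each cell of M receives at most one production.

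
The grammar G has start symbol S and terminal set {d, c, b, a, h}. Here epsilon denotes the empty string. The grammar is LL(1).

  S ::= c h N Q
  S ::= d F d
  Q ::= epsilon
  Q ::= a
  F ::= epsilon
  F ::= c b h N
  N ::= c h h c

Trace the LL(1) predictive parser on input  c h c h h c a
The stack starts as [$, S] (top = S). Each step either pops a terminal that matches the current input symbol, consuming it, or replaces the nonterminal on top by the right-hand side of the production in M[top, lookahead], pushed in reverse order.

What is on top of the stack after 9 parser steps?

     Stack        Input            Action
  1  $ S          c h c h h c a $  expand S ::= c h N Q
  2  $ Q N h c    c h c h h c a $  match c
  3  $ Q N h      h c h h c a $    match h
  4  $ Q N        c h h c a $      expand N ::= c h h c
  5  $ Q c h h c  c h h c a $      match c
  6  $ Q c h h    h h c a $        match h
  7  $ Q c h      h c a $          match h
  8  $ Q c        c a $            match c
  9  $ Q          a $              expand Q ::= a
Stack after step 9: $ a (top = a).

a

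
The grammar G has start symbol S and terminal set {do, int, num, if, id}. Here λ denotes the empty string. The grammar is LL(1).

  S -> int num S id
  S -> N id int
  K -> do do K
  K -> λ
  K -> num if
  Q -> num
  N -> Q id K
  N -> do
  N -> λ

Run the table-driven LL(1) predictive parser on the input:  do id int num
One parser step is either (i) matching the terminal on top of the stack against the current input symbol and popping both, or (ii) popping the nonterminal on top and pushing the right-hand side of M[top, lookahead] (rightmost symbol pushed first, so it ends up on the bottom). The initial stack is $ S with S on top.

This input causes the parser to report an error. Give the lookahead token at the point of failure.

num

     Stack        Input            Action
  1  $ S          do id int num $  expand S -> N id int
  2  $ int id N   do id int num $  expand N -> do
  3  $ int id do  do id int num $  match do
  4  $ int id     id int num $     match id
  5  $ int        int num $        match int
  6  $            num $            error: stack empty but input remains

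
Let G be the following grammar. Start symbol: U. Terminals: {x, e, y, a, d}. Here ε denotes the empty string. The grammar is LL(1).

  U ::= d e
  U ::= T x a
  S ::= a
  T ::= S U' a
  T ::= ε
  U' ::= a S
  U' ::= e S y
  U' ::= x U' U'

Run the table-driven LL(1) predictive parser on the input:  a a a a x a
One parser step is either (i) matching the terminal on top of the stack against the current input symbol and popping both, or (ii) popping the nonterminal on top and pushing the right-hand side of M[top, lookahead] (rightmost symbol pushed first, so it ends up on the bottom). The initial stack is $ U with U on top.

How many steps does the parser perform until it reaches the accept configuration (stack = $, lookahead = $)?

      Stack         Input          Action
   1  $ U           a a a a x a $  expand U ::= T x a
   2  $ a x T       a a a a x a $  expand T ::= S U' a
   3  $ a x a U' S  a a a a x a $  expand S ::= a
   4  $ a x a U' a  a a a a x a $  match a
   5  $ a x a U'    a a a x a $    expand U' ::= a S
   6  $ a x a S a   a a a x a $    match a
   7  $ a x a S     a a x a $      expand S ::= a
   8  $ a x a a     a a x a $      match a
   9  $ a x a       a x a $        match a
  10  $ a x         x a $          match x
  11  $ a           a $            match a
Accept reached after 11 steps.

11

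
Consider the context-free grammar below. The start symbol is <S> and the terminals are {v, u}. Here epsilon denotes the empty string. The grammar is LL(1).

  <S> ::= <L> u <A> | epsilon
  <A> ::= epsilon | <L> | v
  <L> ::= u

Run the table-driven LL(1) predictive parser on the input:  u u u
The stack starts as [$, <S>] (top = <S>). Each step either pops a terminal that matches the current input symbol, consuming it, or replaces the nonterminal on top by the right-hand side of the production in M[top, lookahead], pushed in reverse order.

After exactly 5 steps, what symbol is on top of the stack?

step 1: stack=$ <S>  input=u u u $  — expand <S> ::= <L> u <A>
step 2: stack=$ <A> u <L>  input=u u u $  — expand <L> ::= u
step 3: stack=$ <A> u u  input=u u u $  — match u
step 4: stack=$ <A> u  input=u u $  — match u
step 5: stack=$ <A>  input=u $  — expand <A> ::= <L>
Stack after step 5: $ <L> (top = <L>).

<L>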